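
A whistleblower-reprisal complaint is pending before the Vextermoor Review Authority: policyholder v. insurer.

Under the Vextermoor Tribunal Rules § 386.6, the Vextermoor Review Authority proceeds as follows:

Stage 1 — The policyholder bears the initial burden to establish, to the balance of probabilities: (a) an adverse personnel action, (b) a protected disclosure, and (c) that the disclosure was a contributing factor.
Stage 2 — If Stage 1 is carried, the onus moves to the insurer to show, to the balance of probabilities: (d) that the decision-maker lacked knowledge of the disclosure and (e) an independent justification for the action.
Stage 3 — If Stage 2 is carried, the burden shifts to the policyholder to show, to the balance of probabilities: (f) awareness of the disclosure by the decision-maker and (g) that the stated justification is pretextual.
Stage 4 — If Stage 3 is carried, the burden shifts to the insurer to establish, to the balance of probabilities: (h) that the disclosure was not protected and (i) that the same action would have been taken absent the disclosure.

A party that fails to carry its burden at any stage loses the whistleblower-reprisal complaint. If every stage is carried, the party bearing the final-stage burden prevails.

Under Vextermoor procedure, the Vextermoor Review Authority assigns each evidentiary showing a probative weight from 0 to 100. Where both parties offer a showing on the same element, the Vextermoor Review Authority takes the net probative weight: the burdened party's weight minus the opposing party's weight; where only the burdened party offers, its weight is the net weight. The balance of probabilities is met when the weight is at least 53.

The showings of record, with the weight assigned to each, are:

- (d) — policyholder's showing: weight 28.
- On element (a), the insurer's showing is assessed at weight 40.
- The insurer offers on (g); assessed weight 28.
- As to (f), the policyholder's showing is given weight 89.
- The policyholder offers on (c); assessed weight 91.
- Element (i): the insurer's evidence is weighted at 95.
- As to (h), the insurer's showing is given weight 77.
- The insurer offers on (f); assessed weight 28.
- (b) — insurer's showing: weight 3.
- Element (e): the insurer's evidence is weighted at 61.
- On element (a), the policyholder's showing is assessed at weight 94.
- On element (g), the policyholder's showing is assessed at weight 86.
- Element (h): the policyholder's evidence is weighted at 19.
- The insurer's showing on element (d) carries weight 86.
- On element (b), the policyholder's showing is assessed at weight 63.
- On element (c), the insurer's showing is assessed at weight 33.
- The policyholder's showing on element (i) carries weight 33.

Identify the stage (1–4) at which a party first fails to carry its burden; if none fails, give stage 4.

Stage 1 — burden on policyholder; standard: the balance of probabilities (weight is at least 53).
    (a): 94 − 40 = 54 ≥ 53 [met]
    (b): 63 − 3 = 60 ≥ 53 [met]
    (c): 91 − 33 = 58 ≥ 53 [met]
  The policyholder carries Stage 1; the insurer now bears the burden.
Stage 2 — burden on insurer; standard: the balance of probabilities (weight is at least 53).
    (d): 86 − 28 = 58 ≥ 53 [met]
    (e): 61 ≥ 53 [met]
  Stage 2 is satisfied; the onus moves to the policyholder.
Stage 3 — burden on policyholder; standard: the balance of probabilities (weight is at least 53).
    (f): 89 − 28 = 61 ≥ 53 [met]
    (g): 86 − 28 = 58 ≥ 53 [met]
  Stage 3 is satisfied; the onus moves to the insurer.
Stage 4 — burden on insurer; standard: the balance of probabilities (weight is at least 53).
    (h): 77 − 19 = 58 ≥ 53 [met]
    (i): 95 − 33 = 62 ≥ 53 [met]
  All elements met at the final stage.
With every stage satisfied, the insurer prevails.

stage 4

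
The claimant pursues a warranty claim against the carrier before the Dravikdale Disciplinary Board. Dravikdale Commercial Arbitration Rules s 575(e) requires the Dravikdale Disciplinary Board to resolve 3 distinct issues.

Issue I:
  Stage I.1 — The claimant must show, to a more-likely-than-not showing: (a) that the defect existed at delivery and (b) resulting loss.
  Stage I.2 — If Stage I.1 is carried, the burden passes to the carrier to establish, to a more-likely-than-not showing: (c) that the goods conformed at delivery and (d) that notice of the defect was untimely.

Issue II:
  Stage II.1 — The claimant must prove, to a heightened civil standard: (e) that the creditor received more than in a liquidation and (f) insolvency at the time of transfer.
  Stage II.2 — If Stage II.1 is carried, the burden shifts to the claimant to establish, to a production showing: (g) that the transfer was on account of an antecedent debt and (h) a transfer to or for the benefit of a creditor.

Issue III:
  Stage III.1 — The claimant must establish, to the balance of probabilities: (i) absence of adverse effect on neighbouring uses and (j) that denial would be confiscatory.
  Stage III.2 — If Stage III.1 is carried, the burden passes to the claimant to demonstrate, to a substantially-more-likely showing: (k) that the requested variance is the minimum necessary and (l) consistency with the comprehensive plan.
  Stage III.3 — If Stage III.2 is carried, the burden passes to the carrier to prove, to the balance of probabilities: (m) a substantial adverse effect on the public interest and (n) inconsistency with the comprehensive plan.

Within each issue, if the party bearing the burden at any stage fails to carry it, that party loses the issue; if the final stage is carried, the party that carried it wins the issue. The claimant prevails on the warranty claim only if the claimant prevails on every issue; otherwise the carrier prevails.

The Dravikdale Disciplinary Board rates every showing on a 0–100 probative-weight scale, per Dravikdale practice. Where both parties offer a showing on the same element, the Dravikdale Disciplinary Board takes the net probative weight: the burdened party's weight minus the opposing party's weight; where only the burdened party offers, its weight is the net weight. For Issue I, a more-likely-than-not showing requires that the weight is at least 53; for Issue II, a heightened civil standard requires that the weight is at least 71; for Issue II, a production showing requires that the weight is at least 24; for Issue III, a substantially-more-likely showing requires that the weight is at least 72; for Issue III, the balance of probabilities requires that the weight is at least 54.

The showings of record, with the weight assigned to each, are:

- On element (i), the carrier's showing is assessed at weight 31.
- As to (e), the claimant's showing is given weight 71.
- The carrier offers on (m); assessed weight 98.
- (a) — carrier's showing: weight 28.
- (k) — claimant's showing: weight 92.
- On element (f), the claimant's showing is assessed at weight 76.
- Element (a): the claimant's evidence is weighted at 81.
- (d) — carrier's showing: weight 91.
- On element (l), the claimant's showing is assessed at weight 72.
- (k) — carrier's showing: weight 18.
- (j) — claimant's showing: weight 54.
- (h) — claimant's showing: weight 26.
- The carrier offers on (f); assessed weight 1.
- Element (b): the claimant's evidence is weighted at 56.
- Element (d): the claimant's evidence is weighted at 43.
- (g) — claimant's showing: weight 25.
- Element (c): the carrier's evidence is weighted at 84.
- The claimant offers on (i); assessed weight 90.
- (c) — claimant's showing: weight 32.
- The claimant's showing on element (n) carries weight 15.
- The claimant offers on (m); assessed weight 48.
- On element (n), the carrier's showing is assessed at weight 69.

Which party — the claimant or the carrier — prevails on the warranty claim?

claimant

— Issue I —
Stage I.1 — burden on claimant; standard: a more-likely-than-not showing (weight is at least 53).
    (a): 81 − 28 = 53 ≥ 53 [met]
    (b): 56 ≥ 53 [met]
  Stage I.1 is satisfied; the onus moves to the carrier.
Stage I.2 — burden on carrier; standard: a more-likely-than-not showing (weight is at least 53).
    (c): 84 − 32 = 52 < 53 [not met]
    (d): 91 − 43 = 48 < 53 [not met]
  The carrier does not carry Stage I.2.
The analysis ends at Stage I.2; the claimant prevails on this issue.
— Issue II —
Stage II.1 — burden on claimant; standard: a heightened civil standard (weight is at least 71).
    (e): 71 ≥ 71 [met]
    (f): 76 − 1 = 75 ≥ 71 [met]
  All elements met. The claimant retains the burden for Stage II.2.
Stage II.2 — burden on claimant; standard: a production showing (weight is at least 24).
    (g): 25 ≥ 24 [met]
    (h): 26 ≥ 24 [met]
  Stage II.2 carried; the final stage is satisfied.
With every stage satisfied, the claimant prevails on this issue.
— Issue III —
At Stage III.1 the claimant must meet the balance of probabilities (weight is at least 54): on (i) the weight is 90 less the opposing 31 gives net 59, which does reach 54, so (i) meets the standard; on (j) the weight is 54, ≥ 54, so (j) meets the standard.
  Stage III.1 is satisfied; the claimant continues to bear the burden.
At Stage III.2 the claimant must meet a substantially-more-likely showing (weight is at least 72): on (k) the weight is 92 less the opposing 18 gives net 74, ≥ 72, so (k) meets the standard; on (l) the weight is 72, which does reach 72, so (l) meets the standard.
  Stage III.2 carried; the burden shifts to the carrier.
At Stage III.3 the carrier must meet the balance of probabilities (weight is at least 54): on (m) the weight is 98 less the opposing 48 gives net 50, which does not reach 54, so (m) does not meet the standard; on (n) the weight is 69 less the opposing 15 gives net 54, ≥ 54, so (n) meets the standard.
  The carrier does not carry Stage III.3.
The claimant prevails on this issue.
Per-issue: Issue I → claimant; Issue II → claimant; Issue III → claimant. The claimant must prevail on every issue; overall, the claimant prevails.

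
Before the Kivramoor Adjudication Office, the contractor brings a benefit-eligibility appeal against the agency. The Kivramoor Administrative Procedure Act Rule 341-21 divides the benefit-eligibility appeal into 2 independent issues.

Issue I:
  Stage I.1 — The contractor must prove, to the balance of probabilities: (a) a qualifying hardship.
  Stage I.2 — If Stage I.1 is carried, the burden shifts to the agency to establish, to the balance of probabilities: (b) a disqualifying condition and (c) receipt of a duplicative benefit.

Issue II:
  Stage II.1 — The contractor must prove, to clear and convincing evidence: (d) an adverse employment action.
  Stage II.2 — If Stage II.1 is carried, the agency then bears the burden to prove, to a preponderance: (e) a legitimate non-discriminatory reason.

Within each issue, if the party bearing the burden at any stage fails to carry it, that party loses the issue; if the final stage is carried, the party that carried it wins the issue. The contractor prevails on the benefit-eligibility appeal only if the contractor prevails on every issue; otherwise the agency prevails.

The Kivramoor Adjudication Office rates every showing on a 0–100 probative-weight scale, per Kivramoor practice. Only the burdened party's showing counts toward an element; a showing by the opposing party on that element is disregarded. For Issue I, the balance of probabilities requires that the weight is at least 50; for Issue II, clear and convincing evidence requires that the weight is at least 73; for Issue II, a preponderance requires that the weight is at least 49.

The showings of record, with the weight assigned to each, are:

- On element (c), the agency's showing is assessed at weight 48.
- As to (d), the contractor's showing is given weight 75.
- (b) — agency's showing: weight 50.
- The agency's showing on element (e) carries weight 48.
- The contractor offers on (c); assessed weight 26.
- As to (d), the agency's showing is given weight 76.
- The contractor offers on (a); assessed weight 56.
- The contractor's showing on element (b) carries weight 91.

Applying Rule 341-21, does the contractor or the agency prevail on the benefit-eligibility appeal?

— Issue I —
Stage I.1 (contractor, the balance of probabilities, weight is at least 50): (a) 56 ≥ 50 — meets.
  Stage I.1 carried; the burden shifts to the agency.
Stage I.2 (agency, the balance of probabilities, weight is at least 50): (b) 50 (contractor's 91 disregarded) ≥ 50 — meets; (c) 48 (contractor's 26 disregarded) < 50 — fails.
  Not every element is met, so the agency fails to carry Stage I.2.
The analysis ends at Stage I.2; the contractor prevails on this issue.
— Issue II —
Stage II.1 (contractor, clear and convincing evidence, weight is at least 73): (d) 75 (agency's 76 disregarded) ≥ 73 — meets.
  All elements met. The burden passes to the agency.
Stage II.2 (agency, a preponderance, weight is at least 49): (e) 48 < 49 — fails.
  Not every element is met, so the agency fails to carry Stage II.2.
The analysis ends at Stage II.2; the contractor prevails on this issue.
Per-issue: Issue I → contractor; Issue II → contractor. The contractor must prevail on every issue; overall, the contractor prevails.

contractor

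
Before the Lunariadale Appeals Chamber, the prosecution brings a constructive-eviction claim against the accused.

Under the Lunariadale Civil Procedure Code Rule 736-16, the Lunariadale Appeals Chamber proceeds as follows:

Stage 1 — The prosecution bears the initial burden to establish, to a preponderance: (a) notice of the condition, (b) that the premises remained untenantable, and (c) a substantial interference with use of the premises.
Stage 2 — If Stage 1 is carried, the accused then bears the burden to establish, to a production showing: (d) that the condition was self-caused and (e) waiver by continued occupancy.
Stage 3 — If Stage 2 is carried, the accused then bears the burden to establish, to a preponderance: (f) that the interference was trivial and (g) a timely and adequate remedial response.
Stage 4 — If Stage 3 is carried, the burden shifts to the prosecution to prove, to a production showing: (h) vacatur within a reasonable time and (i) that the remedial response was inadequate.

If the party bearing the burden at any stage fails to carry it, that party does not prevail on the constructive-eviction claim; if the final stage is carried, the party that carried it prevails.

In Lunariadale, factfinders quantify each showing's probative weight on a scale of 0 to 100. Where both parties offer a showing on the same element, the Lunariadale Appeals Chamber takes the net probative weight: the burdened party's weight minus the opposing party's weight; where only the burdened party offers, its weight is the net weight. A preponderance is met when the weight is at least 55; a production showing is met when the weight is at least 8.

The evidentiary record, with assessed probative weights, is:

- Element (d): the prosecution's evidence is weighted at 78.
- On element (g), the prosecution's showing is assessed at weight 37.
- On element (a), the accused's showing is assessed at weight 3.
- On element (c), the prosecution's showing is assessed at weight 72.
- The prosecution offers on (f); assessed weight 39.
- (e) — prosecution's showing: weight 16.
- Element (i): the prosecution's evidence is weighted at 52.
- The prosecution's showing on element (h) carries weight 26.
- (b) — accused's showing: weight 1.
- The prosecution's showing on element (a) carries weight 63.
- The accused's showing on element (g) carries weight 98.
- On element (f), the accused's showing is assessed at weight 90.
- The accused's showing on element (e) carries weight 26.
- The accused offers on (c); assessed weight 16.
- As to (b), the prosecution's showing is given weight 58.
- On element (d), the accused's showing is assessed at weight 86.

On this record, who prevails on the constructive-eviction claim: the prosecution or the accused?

Stage 1 (prosecution, a preponderance, weight is at least 55): (a) net 63−3=60 ≥ 55 — meets; (b) net 58−1=57 ≥ 55 — meets; (c) net 72−16=56 ≥ 55 — meets.
  Stage 1 carried; the burden shifts to the accused.
Stage 2 (accused, a production showing, weight is at least 8): (d) net 86−78=8 ≥ 8 — meets; (e) net 26−16=10 ≥ 8 — meets.
  Stage 2 carried; the burden remains with the accused.
Stage 3 (accused, a preponderance, weight is at least 55): (f) net 90−39=51 < 55 — fails; (g) net 98−37=61 ≥ 55 — meets.
  Stage 3 not carried; the accused fails its burden.
So the prosecution prevails.

prosecution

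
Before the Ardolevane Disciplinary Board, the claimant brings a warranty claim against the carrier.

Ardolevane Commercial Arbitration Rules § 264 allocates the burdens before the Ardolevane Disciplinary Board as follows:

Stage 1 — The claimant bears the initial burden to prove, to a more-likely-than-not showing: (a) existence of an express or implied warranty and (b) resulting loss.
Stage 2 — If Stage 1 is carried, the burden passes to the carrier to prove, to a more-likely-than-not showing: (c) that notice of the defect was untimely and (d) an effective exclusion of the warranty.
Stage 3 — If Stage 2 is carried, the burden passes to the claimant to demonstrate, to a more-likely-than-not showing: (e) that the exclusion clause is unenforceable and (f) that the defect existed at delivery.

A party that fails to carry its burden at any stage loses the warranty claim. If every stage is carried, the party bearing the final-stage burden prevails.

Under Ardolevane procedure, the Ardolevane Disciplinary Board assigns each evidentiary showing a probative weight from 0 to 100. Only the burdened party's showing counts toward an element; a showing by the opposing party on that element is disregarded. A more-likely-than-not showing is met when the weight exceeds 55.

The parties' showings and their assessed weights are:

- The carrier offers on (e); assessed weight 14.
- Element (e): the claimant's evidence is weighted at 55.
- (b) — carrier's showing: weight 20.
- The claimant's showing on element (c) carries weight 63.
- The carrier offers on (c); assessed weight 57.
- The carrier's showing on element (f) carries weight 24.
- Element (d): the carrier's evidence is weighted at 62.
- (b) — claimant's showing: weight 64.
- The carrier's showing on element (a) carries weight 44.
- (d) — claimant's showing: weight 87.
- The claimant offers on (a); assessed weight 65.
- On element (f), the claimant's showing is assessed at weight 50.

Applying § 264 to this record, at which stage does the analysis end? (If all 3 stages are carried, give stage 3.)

At Stage 1 the claimant must meet a more-likely-than-not showing (weight exceeds 55): on (a) the weight is 65 (the carrier's 44 is given no effect), which does exceed 55, so (a) meets the standard; on (b) the weight is 64 (the carrier's 20 is given no effect), > 55, so (b) meets the standard.
  All elements met. The burden passes to the carrier.
At Stage 2 the carrier must meet a more-likely-than-not showing (weight exceeds 55): on (c) the weight is 57 (the claimant's 63 is given no effect), > 55, so (c) meets the standard; on (d) the weight is 62 (the claimant's 87 is given no effect), which does exceed 55, so (d) meets the standard.
  The carrier carries Stage 2; the claimant now bears the burden.
At Stage 3 the claimant must meet a more-likely-than-not showing (weight exceeds 55): on (e) the weight is 55 (the carrier's 14 is given no effect), which does not exceed 55, so (e) does not meet the standard; on (f) the weight is 50 (the carrier's 24 is given no effect), ≤ 55, so (f) does not meet the standard.
  Not every element is met, so the claimant fails to carry Stage 3.
The carrier prevails.

stage 3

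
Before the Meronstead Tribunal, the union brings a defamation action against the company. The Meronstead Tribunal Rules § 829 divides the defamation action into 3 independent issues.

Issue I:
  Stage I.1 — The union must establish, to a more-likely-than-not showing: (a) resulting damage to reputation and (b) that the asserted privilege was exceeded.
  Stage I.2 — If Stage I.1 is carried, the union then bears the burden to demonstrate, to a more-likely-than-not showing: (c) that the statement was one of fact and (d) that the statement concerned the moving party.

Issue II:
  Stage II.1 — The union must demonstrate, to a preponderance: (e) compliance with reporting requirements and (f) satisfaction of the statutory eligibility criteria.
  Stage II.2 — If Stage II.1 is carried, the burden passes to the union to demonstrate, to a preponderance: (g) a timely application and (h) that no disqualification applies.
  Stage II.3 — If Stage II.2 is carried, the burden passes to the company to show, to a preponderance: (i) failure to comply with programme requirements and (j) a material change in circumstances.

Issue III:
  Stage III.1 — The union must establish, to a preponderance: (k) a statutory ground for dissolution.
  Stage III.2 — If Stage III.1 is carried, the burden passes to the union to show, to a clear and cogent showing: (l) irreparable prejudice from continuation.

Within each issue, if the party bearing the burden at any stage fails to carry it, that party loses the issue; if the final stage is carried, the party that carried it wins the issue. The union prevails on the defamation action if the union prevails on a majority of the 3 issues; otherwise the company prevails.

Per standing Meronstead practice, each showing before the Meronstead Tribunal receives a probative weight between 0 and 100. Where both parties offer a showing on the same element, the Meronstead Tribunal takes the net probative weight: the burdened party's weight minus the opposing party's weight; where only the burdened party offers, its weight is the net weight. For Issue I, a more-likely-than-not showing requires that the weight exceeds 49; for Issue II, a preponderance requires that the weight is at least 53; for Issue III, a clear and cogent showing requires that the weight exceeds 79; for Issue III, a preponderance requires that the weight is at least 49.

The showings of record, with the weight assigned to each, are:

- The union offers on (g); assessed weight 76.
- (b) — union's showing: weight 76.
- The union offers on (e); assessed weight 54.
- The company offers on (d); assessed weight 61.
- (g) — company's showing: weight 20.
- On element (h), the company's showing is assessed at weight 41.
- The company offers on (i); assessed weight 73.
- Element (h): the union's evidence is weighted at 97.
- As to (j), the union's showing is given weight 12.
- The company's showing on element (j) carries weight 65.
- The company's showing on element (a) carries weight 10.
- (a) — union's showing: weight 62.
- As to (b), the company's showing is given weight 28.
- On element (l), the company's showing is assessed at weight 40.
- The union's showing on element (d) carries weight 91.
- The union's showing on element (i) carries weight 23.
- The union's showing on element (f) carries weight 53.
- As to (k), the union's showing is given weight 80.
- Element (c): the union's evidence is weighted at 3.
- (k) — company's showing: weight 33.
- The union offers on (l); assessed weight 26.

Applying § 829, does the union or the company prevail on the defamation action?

company

— Issue I —
At Stage I.1 the union must meet a more-likely-than-not showing (weight exceeds 49): on (a) the weight is 62 less the opposing 10 gives net 52, which does exceed 49, so (a) meets the standard; on (b) the weight is 76 less the opposing 28 gives net 48, which does not exceed 49, so (b) does not meet the standard.
  Not every element is met, so the union fails to carry Stage I.1.
The analysis ends at Stage I.1; the company prevails on this issue.
— Issue II —
Stage II.1 (union, a preponderance, weight is at least 53): (e) 54 ≥ 53 — meets; (f) 53 ≥ 53 — meets.
  Stage II.1 carried; the burden remains with the union.
Stage II.2 (union, a preponderance, weight is at least 53): (g) net 76−20=56 ≥ 53 — meets; (h) net 97−41=56 ≥ 53 — meets.
  All elements met. The burden passes to the company.
Stage II.3 (company, a preponderance, weight is at least 53): (i) net 73−23=50 < 53 — fails; (j) net 65−12=53 ≥ 53 — meets.
  The company does not carry Stage II.3.
The union prevails on this issue.
— Issue III —
Stage III.1 — burden on union; standard: a preponderance (weight is at least 49).
    (k): 80 − 33 = 47 < 49 [not met]
  Not every element is met, so the union fails to carry Stage III.1.
So the company prevails on this issue.
Per-issue: Issue I → company; Issue II → union; Issue III → company. The union must prevail on a majority of issues; overall, the company prevails.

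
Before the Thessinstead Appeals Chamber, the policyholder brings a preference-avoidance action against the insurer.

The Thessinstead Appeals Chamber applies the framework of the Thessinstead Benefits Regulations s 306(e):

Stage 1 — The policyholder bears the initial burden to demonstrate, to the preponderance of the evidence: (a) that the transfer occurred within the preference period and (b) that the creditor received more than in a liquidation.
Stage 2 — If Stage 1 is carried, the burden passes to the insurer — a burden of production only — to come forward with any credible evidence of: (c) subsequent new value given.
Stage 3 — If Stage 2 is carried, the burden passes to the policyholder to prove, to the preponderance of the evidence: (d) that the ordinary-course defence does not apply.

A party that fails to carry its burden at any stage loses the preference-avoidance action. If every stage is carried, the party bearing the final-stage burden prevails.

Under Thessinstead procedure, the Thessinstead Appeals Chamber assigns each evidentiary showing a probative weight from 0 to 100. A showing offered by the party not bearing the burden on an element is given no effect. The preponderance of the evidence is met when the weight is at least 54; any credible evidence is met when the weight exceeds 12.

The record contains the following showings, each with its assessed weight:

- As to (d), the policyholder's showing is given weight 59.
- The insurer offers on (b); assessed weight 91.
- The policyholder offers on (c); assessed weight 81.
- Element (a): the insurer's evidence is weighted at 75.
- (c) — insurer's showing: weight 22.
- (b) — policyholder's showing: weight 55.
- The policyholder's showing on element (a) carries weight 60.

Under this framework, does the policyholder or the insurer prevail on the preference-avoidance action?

policyholder

At Stage 1 the policyholder must meet the preponderance of the evidence (weight is at least 54): on (a) the weight is 60 (the insurer's 75 is given no effect), ≥ 54, so (a) meets the standard; on (b) the weight is 55 (the insurer's 91 is given no effect), ≥ 54, so (b) meets the standard.
  Stage 1 carried; the burden shifts to the insurer.
At Stage 2 the insurer must meet any credible evidence (weight exceeds 12): on (c) the weight is 22 (the policyholder's 81 is given no effect), which does exceed 12, so (c) meets the standard.
  The insurer carries Stage 2; the policyholder now bears the burden.
At Stage 3 the policyholder must meet the preponderance of the evidence (weight is at least 54): on (d) the weight is 59, ≥ 54, so (d) meets the standard.
  The policyholder carries the last stage.
All stages carried — the policyholder prevails.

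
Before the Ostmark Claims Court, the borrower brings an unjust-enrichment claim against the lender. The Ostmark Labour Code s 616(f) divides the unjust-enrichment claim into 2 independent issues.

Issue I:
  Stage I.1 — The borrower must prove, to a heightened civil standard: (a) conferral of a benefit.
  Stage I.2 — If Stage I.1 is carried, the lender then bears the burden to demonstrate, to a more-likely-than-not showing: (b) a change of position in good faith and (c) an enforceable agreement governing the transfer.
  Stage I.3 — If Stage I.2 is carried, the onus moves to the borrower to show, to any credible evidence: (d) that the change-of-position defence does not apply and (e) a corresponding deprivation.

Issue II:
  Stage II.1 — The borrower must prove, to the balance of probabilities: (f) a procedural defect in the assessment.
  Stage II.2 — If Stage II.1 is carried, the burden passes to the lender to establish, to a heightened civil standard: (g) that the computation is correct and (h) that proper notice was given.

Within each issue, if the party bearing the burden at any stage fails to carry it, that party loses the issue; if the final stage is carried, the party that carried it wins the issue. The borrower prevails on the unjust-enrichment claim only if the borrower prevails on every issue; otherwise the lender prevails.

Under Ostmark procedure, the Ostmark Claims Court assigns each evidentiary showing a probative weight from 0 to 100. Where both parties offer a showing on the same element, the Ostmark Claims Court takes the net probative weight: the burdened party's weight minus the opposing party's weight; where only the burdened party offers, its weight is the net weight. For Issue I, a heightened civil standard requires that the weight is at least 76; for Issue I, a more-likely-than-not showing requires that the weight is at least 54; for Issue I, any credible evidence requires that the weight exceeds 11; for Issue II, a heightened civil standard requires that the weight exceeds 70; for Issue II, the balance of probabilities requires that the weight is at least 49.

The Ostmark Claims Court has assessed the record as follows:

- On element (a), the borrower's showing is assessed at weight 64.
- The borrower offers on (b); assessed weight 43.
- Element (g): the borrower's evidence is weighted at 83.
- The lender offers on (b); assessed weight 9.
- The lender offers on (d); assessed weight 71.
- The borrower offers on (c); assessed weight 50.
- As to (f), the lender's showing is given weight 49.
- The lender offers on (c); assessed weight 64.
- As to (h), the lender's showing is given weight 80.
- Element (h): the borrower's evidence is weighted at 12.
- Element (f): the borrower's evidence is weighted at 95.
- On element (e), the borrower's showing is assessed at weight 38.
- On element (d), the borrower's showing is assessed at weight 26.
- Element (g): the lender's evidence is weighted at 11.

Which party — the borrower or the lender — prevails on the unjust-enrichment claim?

lender

— Issue I —
Stage I.1 — burden on borrower; standard: a heightened civil standard (weight is at least 76).
    (a): 64 < 76 [not met]
  Stage I.1 not carried; the borrower fails its burden.
The analysis ends at Stage I.1; the lender prevails on this issue.
— Issue II —
Stage II.1 (borrower, the balance of probabilities, weight is at least 49): (f) net 95−49=46 < 49 — fails.
  Stage II.1 not carried; the borrower fails its burden.
So the lender prevails on this issue.
Per-issue: Issue I → lender; Issue II → lender. The borrower must prevail on every issue; overall, the lender prevails.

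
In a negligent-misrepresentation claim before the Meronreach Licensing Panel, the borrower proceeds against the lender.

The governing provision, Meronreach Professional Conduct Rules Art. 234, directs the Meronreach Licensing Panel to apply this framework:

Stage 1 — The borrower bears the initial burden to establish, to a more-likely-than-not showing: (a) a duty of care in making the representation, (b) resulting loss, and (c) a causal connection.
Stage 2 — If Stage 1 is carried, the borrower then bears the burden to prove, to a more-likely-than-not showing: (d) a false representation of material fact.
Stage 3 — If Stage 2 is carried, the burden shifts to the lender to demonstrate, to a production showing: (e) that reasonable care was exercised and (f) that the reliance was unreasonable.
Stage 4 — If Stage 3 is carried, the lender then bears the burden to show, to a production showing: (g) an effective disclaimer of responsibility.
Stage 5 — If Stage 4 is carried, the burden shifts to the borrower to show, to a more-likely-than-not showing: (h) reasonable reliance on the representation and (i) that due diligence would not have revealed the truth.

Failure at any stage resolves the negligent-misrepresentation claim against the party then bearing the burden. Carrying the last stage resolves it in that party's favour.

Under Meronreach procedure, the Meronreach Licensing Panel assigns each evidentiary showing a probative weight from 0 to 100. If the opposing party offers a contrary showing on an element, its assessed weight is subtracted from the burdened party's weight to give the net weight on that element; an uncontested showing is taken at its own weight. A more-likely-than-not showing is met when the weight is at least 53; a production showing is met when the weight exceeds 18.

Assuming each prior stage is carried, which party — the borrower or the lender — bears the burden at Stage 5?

Stage 5's rule assigns the burden to the borrower (to a more-likely-than-not showing).

borrower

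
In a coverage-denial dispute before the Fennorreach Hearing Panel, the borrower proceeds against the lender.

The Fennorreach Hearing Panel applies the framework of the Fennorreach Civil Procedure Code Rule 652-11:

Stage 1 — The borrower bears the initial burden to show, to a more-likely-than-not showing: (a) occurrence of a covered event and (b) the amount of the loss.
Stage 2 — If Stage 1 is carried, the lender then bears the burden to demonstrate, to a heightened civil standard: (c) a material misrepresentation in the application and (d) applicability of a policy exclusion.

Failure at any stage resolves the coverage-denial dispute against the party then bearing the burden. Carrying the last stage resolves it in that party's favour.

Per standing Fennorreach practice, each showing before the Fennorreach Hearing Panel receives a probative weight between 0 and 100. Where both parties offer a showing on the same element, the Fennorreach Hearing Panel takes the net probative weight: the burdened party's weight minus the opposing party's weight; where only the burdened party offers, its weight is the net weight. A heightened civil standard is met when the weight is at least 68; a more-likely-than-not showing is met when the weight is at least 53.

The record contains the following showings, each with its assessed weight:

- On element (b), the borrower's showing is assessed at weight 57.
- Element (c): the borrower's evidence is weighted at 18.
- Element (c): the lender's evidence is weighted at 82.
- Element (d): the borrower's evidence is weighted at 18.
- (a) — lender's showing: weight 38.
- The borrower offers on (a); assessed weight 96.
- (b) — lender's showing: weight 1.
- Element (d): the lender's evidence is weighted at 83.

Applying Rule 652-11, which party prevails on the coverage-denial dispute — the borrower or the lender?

At Stage 1 the borrower must meet a more-likely-than-not showing (weight is at least 53): on (a) the weight is 96 less the opposing 38 gives net 58, which does reach 53, so (a) meets the standard; on (b) the weight is 57 less the opposing 1 gives net 56, which does reach 53, so (b) meets the standard.
  Stage 1 is satisfied; the onus moves to the lender.
At Stage 2 the lender must meet a heightened civil standard (weight is at least 68): on (c) the weight is 82 less the opposing 18 gives net 64, which does not reach 68, so (c) does not meet the standard; on (d) the weight is 83 less the opposing 18 gives net 65, < 68, so (d) does not meet the standard.
  Stage 2 not carried; the lender fails its burden.
The borrower prevails.

borrower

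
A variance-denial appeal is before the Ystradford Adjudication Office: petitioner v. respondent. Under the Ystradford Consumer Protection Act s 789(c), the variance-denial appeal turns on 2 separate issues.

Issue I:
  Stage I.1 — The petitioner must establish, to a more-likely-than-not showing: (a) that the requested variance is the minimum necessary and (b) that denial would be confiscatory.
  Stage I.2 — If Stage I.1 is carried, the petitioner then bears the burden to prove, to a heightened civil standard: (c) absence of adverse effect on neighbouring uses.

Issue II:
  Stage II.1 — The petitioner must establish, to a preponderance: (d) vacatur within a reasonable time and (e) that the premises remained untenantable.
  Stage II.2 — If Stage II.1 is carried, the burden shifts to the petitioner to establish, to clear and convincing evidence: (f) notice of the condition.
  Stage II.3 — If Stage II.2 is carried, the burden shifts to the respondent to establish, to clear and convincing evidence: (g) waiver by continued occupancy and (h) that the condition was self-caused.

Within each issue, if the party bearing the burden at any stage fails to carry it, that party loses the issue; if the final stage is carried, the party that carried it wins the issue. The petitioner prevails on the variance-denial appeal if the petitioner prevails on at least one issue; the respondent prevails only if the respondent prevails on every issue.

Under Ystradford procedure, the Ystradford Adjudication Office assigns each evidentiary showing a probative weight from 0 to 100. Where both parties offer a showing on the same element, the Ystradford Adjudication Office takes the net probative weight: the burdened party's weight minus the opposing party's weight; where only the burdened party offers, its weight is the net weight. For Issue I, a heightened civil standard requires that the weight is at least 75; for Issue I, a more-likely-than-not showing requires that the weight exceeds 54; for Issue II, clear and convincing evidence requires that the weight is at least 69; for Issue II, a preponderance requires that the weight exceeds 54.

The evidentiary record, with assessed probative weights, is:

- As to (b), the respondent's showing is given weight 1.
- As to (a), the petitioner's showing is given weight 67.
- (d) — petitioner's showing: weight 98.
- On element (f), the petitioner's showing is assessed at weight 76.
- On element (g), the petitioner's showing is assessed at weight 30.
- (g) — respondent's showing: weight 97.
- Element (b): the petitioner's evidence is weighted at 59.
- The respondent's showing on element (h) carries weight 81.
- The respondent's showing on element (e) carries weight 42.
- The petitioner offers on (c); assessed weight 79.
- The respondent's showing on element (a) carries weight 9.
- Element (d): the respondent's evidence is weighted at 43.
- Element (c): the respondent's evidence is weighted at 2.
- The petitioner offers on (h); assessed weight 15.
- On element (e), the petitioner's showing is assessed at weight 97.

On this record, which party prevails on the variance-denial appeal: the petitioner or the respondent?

petitioner

— Issue I —
Stage I.1 (petitioner, a more-likely-than-not showing, weight exceeds 54): (a) net 67−9=58 > 54 — meets; (b) net 59−1=58 > 54 — meets.
  Stage I.1 is satisfied; the petitioner continues to bear the burden.
Stage I.2 (petitioner, a heightened civil standard, weight is at least 75): (c) net 79−2=77 ≥ 75 — meets.
  All elements met at the final stage.
Every stage carried; the petitioner prevails on this issue.
— Issue II —
Stage II.1 — burden on petitioner; standard: a preponderance (weight exceeds 54).
    (d): 98 − 43 = 55 > 54 [met]
    (e): 97 − 42 = 55 > 54 [met]
  Stage II.1 carried; the burden remains with the petitioner.
Stage II.2 — burden on petitioner; standard: clear and convincing evidence (weight is at least 69).
    (f): 76 ≥ 69 [met]
  The petitioner carries Stage II.2; the respondent now bears the burden.
Stage II.3 — burden on respondent; standard: clear and convincing evidence (weight is at least 69).
    (g): 97 − 30 = 67 < 69 [not met]
    (h): 81 − 15 = 66 < 69 [not met]
  The respondent does not carry Stage II.3.
The analysis ends at Stage II.3; the petitioner prevails on this issue.
Per-issue: Issue I → petitioner; Issue II → petitioner. The petitioner must prevail on at least one issue; overall, the petitioner prevails.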